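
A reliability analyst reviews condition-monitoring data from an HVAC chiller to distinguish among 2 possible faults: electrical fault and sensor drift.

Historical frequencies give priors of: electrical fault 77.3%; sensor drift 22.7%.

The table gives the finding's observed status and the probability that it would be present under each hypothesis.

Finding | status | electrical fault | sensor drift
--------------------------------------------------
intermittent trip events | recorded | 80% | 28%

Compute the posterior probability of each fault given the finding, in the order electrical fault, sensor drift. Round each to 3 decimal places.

Multiply each prior by the likelihood of the finding:
  electrical fault: 0.773 × 0.80 = 0.6184
  sensor drift: 0.227 × 0.28 = 0.06356
Normalizing constant Z = 0.6184 + 0.06356 = 0.68196.
P(electrical fault | evidence) = 0.6184 / 0.68196 ≈ 0.907
P(sensor drift | evidence) = 0.06356 / 0.68196 ≈ 0.093

0.907, 0.093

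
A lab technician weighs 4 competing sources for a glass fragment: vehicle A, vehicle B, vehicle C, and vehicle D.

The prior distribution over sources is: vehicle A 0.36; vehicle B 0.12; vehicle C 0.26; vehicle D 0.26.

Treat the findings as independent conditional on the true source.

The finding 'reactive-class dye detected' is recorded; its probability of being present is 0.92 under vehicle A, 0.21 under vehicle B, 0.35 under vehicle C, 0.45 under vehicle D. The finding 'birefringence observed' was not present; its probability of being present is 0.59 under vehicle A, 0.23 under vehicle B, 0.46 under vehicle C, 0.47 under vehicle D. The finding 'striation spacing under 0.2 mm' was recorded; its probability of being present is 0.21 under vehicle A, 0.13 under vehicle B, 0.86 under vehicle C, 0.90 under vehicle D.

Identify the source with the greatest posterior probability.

vehicle D

For each hypothesis, the unnormalized posterior weight is prior × product of the finding likelihoods (using 1 − P(present | H) for each absent finding):
  vehicle A: 0.36 × 0.92 × (1 − 0.59) × 0.21 = 0.028516
  vehicle B: 0.12 × 0.21 × (1 − 0.23) × 0.13 = 0.0025225
  vehicle C: 0.26 × 0.35 × (1 − 0.46) × 0.86 = 0.04226
  vehicle D: 0.26 × 0.45 × (1 − 0.47) × 0.90 = 0.055809
The unnormalized weights sum to 0.12911.
P(vehicle A | evidence) ≈ 0.028516 / 0.12911 ≈ 0.221
P(vehicle B | evidence) ≈ 0.0025225 / 0.12911 ≈ 0.020
P(vehicle C | evidence) ≈ 0.04226 / 0.12911 ≈ 0.327
P(vehicle D | evidence) ≈ 0.055809 / 0.12911 ≈ 0.432
The largest is 0.432, so vehicle D is most probable.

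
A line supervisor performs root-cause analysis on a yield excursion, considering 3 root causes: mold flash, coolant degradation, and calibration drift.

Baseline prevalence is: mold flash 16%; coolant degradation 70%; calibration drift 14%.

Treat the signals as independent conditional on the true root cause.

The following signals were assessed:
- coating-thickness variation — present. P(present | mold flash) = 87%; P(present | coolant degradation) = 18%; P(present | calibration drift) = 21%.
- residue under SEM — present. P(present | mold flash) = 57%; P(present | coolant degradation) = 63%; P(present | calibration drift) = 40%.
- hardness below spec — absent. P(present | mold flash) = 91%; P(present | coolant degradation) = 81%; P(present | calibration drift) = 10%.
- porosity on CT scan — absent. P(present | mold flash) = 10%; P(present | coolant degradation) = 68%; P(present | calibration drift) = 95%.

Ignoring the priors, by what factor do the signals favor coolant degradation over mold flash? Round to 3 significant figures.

The Bayes factor is the ratio of the joint likelihoods of the signal pattern under the two hypotheses (using 1 − P(present | H) for each absent signal).
  coolant degradation: 0.18 × 0.63 × (1 − 0.81) × (1 − 0.68) = 0.0068947
  mold flash: 0.87 × 0.57 × (1 − 0.91) × (1 − 0.10) = 0.040168
Bayes factor = 0.0068947 / 0.040168 ≈ 0.172

0.172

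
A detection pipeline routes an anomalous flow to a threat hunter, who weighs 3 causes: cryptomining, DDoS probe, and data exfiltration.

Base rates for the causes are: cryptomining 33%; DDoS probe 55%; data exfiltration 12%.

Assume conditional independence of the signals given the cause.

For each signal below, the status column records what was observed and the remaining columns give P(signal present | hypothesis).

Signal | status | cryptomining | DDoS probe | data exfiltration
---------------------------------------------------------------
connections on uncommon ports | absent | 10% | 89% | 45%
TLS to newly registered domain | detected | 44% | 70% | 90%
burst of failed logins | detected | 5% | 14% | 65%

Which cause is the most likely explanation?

By Bayes' rule with conditional independence, the unnormalized weight for each hypothesis is prior × ∏ likelihoods (using 1 − P(present | H) for each absent signal):
  cryptomining: 0.33 × (1 − 0.10) × 0.44 × 0.05 = 0.006534
  DDoS probe: 0.55 × (1 − 0.89) × 0.70 × 0.14 = 0.005929
  data exfiltration: 0.12 × (1 − 0.45) × 0.90 × 0.65 = 0.03861
Marginal likelihood of the evidence = 0.051073.
P(cryptomining | evidence) ≈ 0.006534 / 0.051073 ≈ 0.128
P(DDoS probe | evidence) ≈ 0.005929 / 0.051073 ≈ 0.116
P(data exfiltration | evidence) ≈ 0.03861 / 0.051073 ≈ 0.756
The largest is 0.756, so data exfiltration is most probable.

data exfiltration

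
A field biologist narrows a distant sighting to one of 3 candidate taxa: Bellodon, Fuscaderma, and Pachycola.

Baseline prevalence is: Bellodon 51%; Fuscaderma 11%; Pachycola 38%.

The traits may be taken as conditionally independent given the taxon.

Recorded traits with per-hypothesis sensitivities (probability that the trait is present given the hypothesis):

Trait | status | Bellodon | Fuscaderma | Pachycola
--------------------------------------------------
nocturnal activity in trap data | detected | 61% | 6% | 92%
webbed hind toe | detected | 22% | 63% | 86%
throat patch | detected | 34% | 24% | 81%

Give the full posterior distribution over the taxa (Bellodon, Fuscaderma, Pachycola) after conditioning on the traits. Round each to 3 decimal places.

0.087, 0.004, 0.909

Multiply each prior by the joint likelihood of the trait pattern:
  Bellodon: 0.51 × 0.61 × 0.22 × 0.34 = 0.02327
  Fuscaderma: 0.11 × 0.06 × 0.63 × 0.24 = 0.00099792
  Pachycola: 0.38 × 0.92 × 0.86 × 0.81 = 0.24353
The unnormalized weights sum to 0.2678.
P(Bellodon | evidence) = 0.02327 / 0.2678 ≈ 0.087
P(Fuscaderma | evidence) = 0.00099792 / 0.2678 ≈ 0.004
P(Pachycola | evidence) = 0.24353 / 0.2678 ≈ 0.909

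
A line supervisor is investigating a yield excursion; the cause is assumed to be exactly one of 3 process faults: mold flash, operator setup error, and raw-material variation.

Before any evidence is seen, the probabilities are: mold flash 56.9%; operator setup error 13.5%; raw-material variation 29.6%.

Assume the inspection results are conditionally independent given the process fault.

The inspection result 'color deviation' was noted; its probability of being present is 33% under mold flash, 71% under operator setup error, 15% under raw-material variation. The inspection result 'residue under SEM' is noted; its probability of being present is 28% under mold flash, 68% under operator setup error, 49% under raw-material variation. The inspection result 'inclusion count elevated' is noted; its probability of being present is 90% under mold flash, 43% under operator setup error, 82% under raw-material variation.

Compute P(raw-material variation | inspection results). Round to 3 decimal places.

For each hypothesis, the unnormalized posterior weight is prior × product of the inspection result likelihoods:
  mold flash: 0.569 × 0.33 × 0.28 × 0.90 = 0.047318
  operator setup error: 0.135 × 0.71 × 0.68 × 0.43 = 0.028027
  raw-material variation: 0.296 × 0.15 × 0.49 × 0.82 = 0.01784
The unnormalized weights sum to 0.093185.
P(raw-material variation | evidence) = 0.01784 / 0.093185 ≈ 0.191.

0.191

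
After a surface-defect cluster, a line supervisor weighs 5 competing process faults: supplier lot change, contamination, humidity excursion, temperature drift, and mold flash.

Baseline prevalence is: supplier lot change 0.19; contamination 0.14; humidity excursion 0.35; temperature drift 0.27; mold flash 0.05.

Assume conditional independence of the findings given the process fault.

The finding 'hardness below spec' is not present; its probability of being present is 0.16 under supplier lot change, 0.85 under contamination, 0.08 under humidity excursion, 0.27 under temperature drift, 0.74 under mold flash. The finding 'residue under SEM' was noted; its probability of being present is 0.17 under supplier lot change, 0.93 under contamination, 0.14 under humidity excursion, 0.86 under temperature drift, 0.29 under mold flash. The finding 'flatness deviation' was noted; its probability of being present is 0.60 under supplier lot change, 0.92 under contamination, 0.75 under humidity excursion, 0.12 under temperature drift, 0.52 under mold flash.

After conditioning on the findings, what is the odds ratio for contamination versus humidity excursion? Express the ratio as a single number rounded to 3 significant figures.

0.531

Posterior odds equal prior odds times the likelihood ratio; only the two competing hypotheses matter (using 1 − P(present | H) for each absent finding).
  contamination: 0.14 × (1 − 0.85) × 0.93 × 0.92 = 0.017968
  humidity excursion: 0.35 × (1 − 0.08) × 0.14 × 0.75 = 0.03381
Posterior odds = 0.017968 / 0.03381 ≈ 0.531.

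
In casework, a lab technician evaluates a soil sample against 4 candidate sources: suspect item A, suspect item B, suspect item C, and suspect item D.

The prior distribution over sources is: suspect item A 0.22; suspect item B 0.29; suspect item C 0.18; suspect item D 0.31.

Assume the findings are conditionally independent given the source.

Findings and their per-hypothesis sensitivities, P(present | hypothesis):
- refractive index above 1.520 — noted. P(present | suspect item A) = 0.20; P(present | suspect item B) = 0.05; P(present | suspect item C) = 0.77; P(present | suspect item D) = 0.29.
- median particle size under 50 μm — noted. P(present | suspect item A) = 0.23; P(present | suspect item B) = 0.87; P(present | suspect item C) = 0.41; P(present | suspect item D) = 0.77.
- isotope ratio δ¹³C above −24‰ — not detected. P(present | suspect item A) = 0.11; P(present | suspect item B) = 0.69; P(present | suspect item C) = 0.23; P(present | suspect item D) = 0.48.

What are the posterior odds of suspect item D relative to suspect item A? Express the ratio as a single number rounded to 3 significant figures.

4.00

Posterior odds equal prior odds times the likelihood ratio; only the two competing hypotheses matter (using 1 − P(present | H) for each absent finding).
  suspect item D: 0.31 × 0.29 × 0.77 × (1 − 0.48) = 0.035996
  suspect item A: 0.22 × 0.20 × 0.23 × (1 − 0.11) = 0.0090068
Odds(suspect item D : suspect item A) = 0.035996 / 0.0090068 ≈ 4.00.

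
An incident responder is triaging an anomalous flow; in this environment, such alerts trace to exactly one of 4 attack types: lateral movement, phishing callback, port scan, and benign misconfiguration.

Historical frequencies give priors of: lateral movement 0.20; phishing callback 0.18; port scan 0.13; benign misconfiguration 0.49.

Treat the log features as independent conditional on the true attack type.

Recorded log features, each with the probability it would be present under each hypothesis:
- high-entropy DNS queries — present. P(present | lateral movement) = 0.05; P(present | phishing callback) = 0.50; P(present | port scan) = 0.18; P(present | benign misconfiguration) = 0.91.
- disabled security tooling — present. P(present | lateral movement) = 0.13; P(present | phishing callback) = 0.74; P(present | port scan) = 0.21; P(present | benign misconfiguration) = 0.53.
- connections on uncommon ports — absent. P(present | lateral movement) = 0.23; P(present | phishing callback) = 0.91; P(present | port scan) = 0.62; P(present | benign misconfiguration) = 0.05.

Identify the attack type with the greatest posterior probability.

Multiply each prior by the joint likelihood of the log feature pattern (using 1 − P(present | H) for each absent log feature):
  lateral movement: 0.20 × 0.05 × 0.13 × (1 − 0.23) = 0.001001
  phishing callback: 0.18 × 0.50 × 0.74 × (1 − 0.91) = 0.005994
  port scan: 0.13 × 0.18 × 0.21 × (1 − 0.62) = 0.0018673
  benign misconfiguration: 0.49 × 0.91 × 0.53 × (1 − 0.05) = 0.22451
The unnormalized weights sum to 0.23337.
P(lateral movement | evidence) ≈ 0.001001 / 0.23337 ≈ 0.004
P(phishing callback | evidence) ≈ 0.005994 / 0.23337 ≈ 0.026
P(port scan | evidence) ≈ 0.0018673 / 0.23337 ≈ 0.008
P(benign misconfiguration | evidence) ≈ 0.22451 / 0.23337 ≈ 0.962
The largest is 0.962, so benign misconfiguration is most probable.

benign misconfiguration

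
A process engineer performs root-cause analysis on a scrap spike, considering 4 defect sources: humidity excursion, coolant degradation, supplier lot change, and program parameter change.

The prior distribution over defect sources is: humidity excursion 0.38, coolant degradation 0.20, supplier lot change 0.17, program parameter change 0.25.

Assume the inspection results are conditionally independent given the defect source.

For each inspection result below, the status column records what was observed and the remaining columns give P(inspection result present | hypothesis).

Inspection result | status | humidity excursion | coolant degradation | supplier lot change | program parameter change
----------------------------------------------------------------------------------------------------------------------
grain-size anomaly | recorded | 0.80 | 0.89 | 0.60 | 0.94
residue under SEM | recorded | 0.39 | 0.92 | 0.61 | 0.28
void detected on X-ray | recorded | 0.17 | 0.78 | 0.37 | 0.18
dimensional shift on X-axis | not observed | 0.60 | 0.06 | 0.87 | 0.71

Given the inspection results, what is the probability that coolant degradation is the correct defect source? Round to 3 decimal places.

For each hypothesis, the unnormalized posterior weight is prior × product of the inspection result likelihoods (using 1 − P(present | H) for each absent inspection result):
  humidity excursion: 0.38 × 0.80 × 0.39 × 0.17 × (1 − 0.60) = 0.0080621
  coolant degradation: 0.20 × 0.89 × 0.92 × 0.78 × (1 − 0.06) = 0.12007
  supplier lot change: 0.17 × 0.60 × 0.61 × 0.37 × (1 − 0.87) = 0.0029928
  program parameter change: 0.25 × 0.94 × 0.28 × 0.18 × (1 − 0.71) = 0.0034348
The unnormalized weights sum to 0.13456.
P(coolant degradation | evidence) = 0.12007 / 0.13456 ≈ 0.892.

0.892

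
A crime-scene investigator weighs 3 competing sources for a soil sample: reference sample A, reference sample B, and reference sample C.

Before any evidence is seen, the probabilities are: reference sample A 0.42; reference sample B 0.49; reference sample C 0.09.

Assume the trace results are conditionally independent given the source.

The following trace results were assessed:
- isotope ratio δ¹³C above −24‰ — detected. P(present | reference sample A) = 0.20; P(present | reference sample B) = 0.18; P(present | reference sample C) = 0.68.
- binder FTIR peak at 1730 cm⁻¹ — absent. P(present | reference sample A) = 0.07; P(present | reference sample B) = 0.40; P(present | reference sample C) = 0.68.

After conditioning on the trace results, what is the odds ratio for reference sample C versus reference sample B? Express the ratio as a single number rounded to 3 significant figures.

Unnormalized posterior weight (prior times the trace result likelihoods) for each of the two hypotheses (using 1 − P(present | H) for each absent trace result):
  reference sample C: 0.09 × 0.68 × (1 − 0.68) = 0.019584
  reference sample B: 0.49 × 0.18 × (1 − 0.40) = 0.05292
Odds(reference sample C : reference sample B) = 0.019584 / 0.05292 ≈ 0.370.

0.370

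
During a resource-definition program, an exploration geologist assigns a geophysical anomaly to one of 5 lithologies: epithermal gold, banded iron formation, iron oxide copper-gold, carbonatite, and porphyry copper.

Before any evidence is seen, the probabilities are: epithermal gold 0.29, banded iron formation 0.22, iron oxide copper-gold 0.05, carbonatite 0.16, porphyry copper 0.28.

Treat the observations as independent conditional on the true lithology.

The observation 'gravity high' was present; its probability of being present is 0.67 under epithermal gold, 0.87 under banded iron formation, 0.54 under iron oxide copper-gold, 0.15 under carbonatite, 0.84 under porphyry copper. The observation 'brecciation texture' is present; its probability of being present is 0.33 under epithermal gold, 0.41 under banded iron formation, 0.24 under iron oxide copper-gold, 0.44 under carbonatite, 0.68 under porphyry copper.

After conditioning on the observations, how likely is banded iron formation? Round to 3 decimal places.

For each hypothesis, the unnormalized posterior weight is prior × product of the observation likelihoods:
  epithermal gold: 0.29 × 0.67 × 0.33 = 0.064119
  banded iron formation: 0.22 × 0.87 × 0.41 = 0.078474
  iron oxide copper-gold: 0.05 × 0.54 × 0.24 = 0.00648
  carbonatite: 0.16 × 0.15 × 0.44 = 0.01056
  porphyry copper: 0.28 × 0.84 × 0.68 = 0.15994
Normalizing constant Z = 0.064119 + 0.078474 + 0.00648 + 0.01056 + 0.15994 = 0.31957.
P(banded iron formation | evidence) = 0.078474 / 0.31957 ≈ 0.246.

0.246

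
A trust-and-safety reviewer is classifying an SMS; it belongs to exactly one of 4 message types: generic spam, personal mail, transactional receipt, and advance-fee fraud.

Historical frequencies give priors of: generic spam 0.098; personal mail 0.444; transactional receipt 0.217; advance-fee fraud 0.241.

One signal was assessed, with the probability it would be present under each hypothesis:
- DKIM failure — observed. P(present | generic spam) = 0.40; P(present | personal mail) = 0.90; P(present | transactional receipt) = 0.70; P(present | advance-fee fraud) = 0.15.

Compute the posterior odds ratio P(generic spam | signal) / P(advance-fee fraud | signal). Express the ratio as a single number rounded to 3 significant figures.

1.08

The normalizing constant cancels in an odds ratio, so compute prior × likelihood for the two hypotheses only:
  generic spam: 0.098 × 0.40 = 0.0392
  advance-fee fraud: 0.241 × 0.15 = 0.03615
Posterior odds = 0.0392 / 0.03615 ≈ 1.08.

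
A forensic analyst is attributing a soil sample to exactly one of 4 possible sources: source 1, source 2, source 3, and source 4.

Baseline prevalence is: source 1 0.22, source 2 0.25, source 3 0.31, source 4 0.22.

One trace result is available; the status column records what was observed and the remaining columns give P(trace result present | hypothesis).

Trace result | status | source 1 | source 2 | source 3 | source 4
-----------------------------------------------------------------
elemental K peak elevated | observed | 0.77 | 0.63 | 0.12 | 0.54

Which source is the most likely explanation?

source 1

Multiply each prior by the likelihood of the trace result:
  source 1: 0.22 × 0.77 = 0.1694
  source 2: 0.25 × 0.63 = 0.1575
  source 3: 0.31 × 0.12 = 0.0372
  source 4: 0.22 × 0.54 = 0.1188
The unnormalized weights sum to 0.4829.
P(source 1 | evidence) ≈ 0.1694 / 0.4829 ≈ 0.351
P(source 2 | evidence) ≈ 0.1575 / 0.4829 ≈ 0.326
P(source 3 | evidence) ≈ 0.0372 / 0.4829 ≈ 0.077
P(source 4 | evidence) ≈ 0.1188 / 0.4829 ≈ 0.246
The largest is 0.351, so source 1 is most probable.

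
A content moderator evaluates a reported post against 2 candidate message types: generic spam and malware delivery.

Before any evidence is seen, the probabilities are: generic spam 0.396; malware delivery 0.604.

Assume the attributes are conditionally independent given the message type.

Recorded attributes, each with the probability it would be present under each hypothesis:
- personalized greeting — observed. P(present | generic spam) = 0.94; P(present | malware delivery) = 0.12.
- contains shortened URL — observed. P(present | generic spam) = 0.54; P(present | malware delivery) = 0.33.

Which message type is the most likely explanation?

By Bayes' rule with conditional independence, the unnormalized weight for each hypothesis is prior × ∏ likelihoods:
  generic spam: 0.396 × 0.94 × 0.54 = 0.20101
  malware delivery: 0.604 × 0.12 × 0.33 = 0.023918
The unnormalized weights sum to 0.22493.
P(generic spam | evidence) ≈ 0.20101 / 0.22493 ≈ 0.894
P(malware delivery | evidence) ≈ 0.023918 / 0.22493 ≈ 0.106
The largest is 0.894, so generic spam is most probable.

generic spam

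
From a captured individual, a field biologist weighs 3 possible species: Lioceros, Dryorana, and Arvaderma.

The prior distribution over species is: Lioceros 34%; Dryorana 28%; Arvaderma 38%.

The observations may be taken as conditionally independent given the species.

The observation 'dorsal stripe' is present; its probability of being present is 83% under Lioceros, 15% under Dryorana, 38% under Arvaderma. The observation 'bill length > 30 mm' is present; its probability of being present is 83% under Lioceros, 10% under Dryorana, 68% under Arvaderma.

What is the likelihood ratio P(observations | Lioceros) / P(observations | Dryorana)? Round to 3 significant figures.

45.9

The Bayes factor is the ratio of the joint likelihoods of the evidence pattern under the two hypotheses.
  Lioceros: 0.83 × 0.83 = 0.6889
  Dryorana: 0.15 × 0.10 = 0.015
Bayes factor = 0.6889 / 0.015 ≈ 45.9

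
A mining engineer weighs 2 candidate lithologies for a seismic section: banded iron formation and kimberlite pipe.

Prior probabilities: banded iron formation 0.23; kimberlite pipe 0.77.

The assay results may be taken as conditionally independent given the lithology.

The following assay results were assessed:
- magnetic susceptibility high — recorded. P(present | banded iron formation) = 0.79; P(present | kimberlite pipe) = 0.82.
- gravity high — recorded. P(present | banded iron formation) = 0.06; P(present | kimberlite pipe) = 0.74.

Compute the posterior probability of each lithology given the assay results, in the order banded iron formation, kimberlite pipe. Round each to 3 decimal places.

By Bayes' rule with conditional independence, the unnormalized weight for each hypothesis is prior × ∏ likelihoods:
  banded iron formation: 0.23 × 0.79 × 0.06 = 0.010902
  kimberlite pipe: 0.77 × 0.82 × 0.74 = 0.46724
The unnormalized weights sum to 0.47814.
P(banded iron formation | evidence) = 0.010902 / 0.47814 ≈ 0.023
P(kimberlite pipe | evidence) = 0.46724 / 0.47814 ≈ 0.977

0.023, 0.977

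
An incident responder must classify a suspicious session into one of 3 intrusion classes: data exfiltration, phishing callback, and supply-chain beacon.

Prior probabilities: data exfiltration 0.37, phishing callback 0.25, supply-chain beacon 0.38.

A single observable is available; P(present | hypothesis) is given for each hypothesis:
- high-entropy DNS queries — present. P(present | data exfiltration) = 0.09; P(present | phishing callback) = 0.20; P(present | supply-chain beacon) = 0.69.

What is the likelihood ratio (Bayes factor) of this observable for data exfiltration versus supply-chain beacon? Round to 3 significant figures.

0.130

Likelihood of this observable under each hypothesis:
  data exfiltration: 0.09
  supply-chain beacon: 0.69
Bayes factor = 0.09 / 0.69 ≈ 0.130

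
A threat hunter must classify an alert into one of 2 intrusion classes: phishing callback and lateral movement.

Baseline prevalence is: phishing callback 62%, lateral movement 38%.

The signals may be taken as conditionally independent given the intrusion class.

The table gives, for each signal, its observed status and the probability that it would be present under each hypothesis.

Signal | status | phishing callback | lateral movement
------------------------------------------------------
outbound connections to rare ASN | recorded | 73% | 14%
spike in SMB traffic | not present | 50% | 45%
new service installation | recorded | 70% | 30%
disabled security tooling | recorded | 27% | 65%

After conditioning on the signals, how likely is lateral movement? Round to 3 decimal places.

By Bayes' rule with conditional independence, the unnormalized weight for each hypothesis is prior × ∏ likelihoods (using 1 − P(present | H) for each absent signal):
  phishing callback: 0.62 × 0.73 × (1 − 0.50) × 0.70 × 0.27 = 0.042771
  lateral movement: 0.38 × 0.14 × (1 − 0.45) × 0.30 × 0.65 = 0.0057057
The unnormalized weights sum to 0.048476.
P(lateral movement | evidence) = 0.0057057 / 0.048476 ≈ 0.118.

0.118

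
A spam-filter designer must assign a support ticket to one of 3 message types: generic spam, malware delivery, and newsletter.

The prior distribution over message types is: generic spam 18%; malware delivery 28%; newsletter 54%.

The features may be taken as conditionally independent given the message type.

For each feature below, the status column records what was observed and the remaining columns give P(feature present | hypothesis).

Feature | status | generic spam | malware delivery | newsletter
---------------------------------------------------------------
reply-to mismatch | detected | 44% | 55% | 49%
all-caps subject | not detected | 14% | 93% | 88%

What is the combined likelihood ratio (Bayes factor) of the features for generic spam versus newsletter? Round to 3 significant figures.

6.44

Take the product of per-feature likelihoods under each hypothesis (using 1 − P(present | H) for each absent feature), then divide.
  generic spam: 0.44 × (1 − 0.14) = 0.3784
  newsletter: 0.49 × (1 − 0.88) = 0.0588
Bayes factor = 0.3784 / 0.0588 ≈ 6.44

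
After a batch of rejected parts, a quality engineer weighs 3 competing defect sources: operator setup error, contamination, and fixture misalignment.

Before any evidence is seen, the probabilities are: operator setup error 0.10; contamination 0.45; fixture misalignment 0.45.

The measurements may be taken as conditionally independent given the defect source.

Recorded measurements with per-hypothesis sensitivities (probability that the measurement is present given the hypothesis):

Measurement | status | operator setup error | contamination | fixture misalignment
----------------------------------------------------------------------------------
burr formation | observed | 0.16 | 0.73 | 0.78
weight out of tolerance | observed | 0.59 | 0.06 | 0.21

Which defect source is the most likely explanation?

By Bayes' rule with conditional independence, the unnormalized weight for each hypothesis is prior × ∏ likelihoods:
  operator setup error: 0.10 × 0.16 × 0.59 = 0.00944
  contamination: 0.45 × 0.73 × 0.06 = 0.01971
  fixture misalignment: 0.45 × 0.78 × 0.21 = 0.07371
The unnormalized weights sum to 0.10286.
P(operator setup error | evidence) ≈ 0.00944 / 0.10286 ≈ 0.092
P(contamination | evidence) ≈ 0.01971 / 0.10286 ≈ 0.192
P(fixture misalignment | evidence) ≈ 0.07371 / 0.10286 ≈ 0.717
The largest is 0.717, so fixture misalignment is most probable.

fixture misalignment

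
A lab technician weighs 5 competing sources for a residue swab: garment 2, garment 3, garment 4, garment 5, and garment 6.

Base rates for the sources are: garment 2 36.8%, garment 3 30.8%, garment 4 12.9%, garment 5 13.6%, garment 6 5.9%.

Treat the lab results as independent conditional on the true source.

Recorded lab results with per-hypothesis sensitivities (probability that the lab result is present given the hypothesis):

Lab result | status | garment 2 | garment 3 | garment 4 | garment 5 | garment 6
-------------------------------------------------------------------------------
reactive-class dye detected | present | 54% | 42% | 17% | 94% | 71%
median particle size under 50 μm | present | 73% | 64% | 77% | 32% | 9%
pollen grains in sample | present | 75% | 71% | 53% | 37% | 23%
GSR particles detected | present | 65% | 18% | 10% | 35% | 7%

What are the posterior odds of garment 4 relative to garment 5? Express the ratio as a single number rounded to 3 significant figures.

0.169

Posterior odds equal prior odds times the likelihood ratio; only the two competing hypotheses matter.
  garment 4: 0.129 × 0.17 × 0.77 × 0.53 × 0.10 = 0.00089496
  garment 5: 0.136 × 0.94 × 0.32 × 0.37 × 0.35 = 0.0052977
Posterior odds = 0.00089496 / 0.0052977 ≈ 0.169.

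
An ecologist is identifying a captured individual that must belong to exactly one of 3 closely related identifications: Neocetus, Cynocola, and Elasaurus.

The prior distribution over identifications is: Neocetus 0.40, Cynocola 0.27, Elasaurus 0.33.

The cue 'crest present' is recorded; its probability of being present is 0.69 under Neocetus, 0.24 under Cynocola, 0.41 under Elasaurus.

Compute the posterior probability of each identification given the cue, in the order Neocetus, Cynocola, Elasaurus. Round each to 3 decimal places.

0.580, 0.136, 0.284

Multiply each prior by the likelihood of the cue:
  Neocetus: 0.40 × 0.69 = 0.276
  Cynocola: 0.27 × 0.24 = 0.0648
  Elasaurus: 0.33 × 0.41 = 0.1353
Marginal likelihood of the evidence = 0.4761.
P(Neocetus | evidence) = 0.276 / 0.4761 ≈ 0.580
P(Cynocola | evidence) = 0.0648 / 0.4761 ≈ 0.136
P(Elasaurus | evidence) = 0.1353 / 0.4761 ≈ 0.284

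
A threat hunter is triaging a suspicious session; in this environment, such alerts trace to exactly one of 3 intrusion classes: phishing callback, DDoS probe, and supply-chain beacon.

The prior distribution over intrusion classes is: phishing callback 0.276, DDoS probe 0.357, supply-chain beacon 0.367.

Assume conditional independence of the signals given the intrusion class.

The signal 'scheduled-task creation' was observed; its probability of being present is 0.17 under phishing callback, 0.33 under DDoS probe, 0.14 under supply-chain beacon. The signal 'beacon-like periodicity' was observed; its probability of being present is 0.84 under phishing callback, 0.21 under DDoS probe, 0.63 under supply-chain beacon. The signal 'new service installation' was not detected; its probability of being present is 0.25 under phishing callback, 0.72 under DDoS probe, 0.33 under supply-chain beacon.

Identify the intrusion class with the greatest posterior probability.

Multiply each prior by the joint likelihood of the signal pattern (using 1 − P(present | H) for each absent signal):
  phishing callback: 0.276 × 0.17 × 0.84 × (1 − 0.25) = 0.02956
  DDoS probe: 0.357 × 0.33 × 0.21 × (1 − 0.72) = 0.0069272
  supply-chain beacon: 0.367 × 0.14 × 0.63 × (1 − 0.33) = 0.021687
Marginal likelihood of the evidence = 0.058174.
P(phishing callback | evidence) ≈ 0.02956 / 0.058174 ≈ 0.508
P(DDoS probe | evidence) ≈ 0.0069272 / 0.058174 ≈ 0.119
P(supply-chain beacon | evidence) ≈ 0.021687 / 0.058174 ≈ 0.373
The largest is 0.508, so phishing callback is most probable.

phishing callback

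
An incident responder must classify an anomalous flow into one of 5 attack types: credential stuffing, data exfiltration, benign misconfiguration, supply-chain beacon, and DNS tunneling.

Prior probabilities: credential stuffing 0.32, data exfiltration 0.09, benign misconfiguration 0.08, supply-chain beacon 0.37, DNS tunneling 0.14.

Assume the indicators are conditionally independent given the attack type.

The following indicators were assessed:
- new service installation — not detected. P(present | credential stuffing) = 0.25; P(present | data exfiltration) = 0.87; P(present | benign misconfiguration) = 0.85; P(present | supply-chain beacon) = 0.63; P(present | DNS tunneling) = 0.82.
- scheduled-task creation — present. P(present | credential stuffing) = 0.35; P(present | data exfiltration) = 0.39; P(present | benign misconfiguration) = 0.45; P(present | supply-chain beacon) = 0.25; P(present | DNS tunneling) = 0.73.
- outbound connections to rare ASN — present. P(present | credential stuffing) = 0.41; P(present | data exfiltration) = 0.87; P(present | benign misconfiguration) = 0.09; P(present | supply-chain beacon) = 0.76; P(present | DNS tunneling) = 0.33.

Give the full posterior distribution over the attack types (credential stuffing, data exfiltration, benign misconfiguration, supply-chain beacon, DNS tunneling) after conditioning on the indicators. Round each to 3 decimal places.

By Bayes' rule with conditional independence, the unnormalized weight for each hypothesis is prior × ∏ likelihoods (using 1 − P(present | H) for each absent indicator):
  credential stuffing: 0.32 × (1 − 0.25) × 0.35 × 0.41 = 0.03444
  data exfiltration: 0.09 × (1 − 0.87) × 0.39 × 0.87 = 0.0039698
  benign misconfiguration: 0.08 × (1 − 0.85) × 0.45 × 0.09 = 0.000486
  supply-chain beacon: 0.37 × (1 − 0.63) × 0.25 × 0.76 = 0.026011
  DNS tunneling: 0.14 × (1 − 0.82) × 0.73 × 0.33 = 0.0060707
Marginal likelihood of the evidence = 0.070977.
P(credential stuffing | evidence) = 0.03444 / 0.070977 ≈ 0.485
P(data exfiltration | evidence) = 0.0039698 / 0.070977 ≈ 0.056
P(benign misconfiguration | evidence) = 0.000486 / 0.070977 ≈ 0.007
P(supply-chain beacon | evidence) = 0.026011 / 0.070977 ≈ 0.366
P(DNS tunneling | evidence) = 0.0060707 / 0.070977 ≈ 0.086

0.485, 0.056, 0.007, 0.366, 0.086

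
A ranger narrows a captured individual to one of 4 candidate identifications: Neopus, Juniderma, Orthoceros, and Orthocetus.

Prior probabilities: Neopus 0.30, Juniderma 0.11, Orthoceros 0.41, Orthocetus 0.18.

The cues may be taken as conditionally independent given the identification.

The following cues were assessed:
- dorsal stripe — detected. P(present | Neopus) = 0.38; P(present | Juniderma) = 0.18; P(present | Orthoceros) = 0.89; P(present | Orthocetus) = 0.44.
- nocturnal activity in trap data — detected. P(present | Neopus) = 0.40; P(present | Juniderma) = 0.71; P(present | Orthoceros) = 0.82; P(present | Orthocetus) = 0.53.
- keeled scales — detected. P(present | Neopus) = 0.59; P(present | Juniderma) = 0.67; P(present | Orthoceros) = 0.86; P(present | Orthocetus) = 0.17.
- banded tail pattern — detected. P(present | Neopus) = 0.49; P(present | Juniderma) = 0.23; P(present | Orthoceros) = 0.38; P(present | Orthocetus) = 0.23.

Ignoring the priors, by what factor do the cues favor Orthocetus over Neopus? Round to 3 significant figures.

Joint likelihood of the cue pattern under each hypothesis:
  Orthocetus: 0.44 × 0.53 × 0.17 × 0.23 = 0.0091181
  Neopus: 0.38 × 0.40 × 0.59 × 0.49 = 0.043943
Bayes factor = 0.0091181 / 0.043943 ≈ 0.207

0.207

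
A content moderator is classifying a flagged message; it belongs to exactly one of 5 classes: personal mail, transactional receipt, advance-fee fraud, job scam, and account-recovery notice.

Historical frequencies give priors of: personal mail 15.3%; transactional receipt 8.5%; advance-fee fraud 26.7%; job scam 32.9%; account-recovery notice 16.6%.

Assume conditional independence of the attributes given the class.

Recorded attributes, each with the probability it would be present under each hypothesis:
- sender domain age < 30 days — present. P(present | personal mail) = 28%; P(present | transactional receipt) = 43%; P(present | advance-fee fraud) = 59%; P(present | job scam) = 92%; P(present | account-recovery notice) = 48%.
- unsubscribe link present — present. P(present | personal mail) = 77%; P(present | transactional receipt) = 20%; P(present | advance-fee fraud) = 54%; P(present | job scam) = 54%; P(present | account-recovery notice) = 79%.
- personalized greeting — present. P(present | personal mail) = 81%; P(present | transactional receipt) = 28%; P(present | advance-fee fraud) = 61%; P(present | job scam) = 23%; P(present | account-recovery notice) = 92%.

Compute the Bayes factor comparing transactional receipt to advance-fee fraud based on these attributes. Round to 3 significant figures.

The Bayes factor is the ratio of the joint likelihoods of the attribute pattern under the two hypotheses.
  transactional receipt: 0.43 × 0.20 × 0.28 = 0.02408
  advance-fee fraud: 0.59 × 0.54 × 0.61 = 0.19435
Bayes factor = 0.02408 / 0.19435 ≈ 0.124

0.124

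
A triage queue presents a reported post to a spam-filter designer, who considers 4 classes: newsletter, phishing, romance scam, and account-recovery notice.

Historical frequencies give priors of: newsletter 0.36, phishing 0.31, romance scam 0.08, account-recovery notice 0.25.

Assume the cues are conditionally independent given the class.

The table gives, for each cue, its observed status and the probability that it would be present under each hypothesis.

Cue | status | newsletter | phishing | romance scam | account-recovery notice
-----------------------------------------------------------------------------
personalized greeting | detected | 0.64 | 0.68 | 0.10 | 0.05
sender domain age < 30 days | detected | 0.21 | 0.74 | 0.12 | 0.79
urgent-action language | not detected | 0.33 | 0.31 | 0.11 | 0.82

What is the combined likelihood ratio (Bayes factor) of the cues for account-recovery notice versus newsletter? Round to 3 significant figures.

Joint likelihood of the cue pattern under each hypothesis (using 1 − P(present | H) for each absent cue):
  account-recovery notice: 0.05 × 0.79 × (1 − 0.82) = 0.00711
  newsletter: 0.64 × 0.21 × (1 − 0.33) = 0.090048
Bayes factor = 0.00711 / 0.090048 ≈ 0.0790

0.0790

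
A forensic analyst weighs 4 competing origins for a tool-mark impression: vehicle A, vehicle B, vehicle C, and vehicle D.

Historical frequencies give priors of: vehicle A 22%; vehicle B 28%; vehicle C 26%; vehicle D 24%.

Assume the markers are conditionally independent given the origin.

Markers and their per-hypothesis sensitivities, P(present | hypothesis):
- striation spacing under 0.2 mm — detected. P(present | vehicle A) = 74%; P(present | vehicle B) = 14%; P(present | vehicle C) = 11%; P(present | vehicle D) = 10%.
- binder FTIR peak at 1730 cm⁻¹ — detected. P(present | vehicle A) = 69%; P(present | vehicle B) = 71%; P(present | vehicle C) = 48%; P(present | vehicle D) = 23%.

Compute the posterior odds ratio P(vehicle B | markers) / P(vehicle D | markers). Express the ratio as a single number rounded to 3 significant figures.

Posterior odds equal prior odds times the likelihood ratio; only the two competing hypotheses matter.
  vehicle B: 0.28 × 0.14 × 0.71 = 0.027832
  vehicle D: 0.24 × 0.10 × 0.23 = 0.00552
Posterior odds = 0.027832 / 0.00552 ≈ 5.04.

5.04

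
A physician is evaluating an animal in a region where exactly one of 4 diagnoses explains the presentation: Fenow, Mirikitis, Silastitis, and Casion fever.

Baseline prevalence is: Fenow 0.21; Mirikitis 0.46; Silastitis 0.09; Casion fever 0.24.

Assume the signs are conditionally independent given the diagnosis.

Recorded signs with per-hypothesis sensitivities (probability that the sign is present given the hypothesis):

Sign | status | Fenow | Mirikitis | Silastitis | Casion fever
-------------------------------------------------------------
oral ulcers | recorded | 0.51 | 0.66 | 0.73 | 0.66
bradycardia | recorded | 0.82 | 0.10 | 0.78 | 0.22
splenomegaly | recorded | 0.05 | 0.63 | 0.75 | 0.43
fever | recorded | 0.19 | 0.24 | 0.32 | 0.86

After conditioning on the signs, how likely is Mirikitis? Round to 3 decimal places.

0.150

For each hypothesis, the unnormalized posterior weight is prior × product of the sign likelihoods:
  Fenow: 0.21 × 0.51 × 0.82 × 0.05 × 0.19 = 0.00083431
  Mirikitis: 0.46 × 0.66 × 0.10 × 0.63 × 0.24 = 0.0045904
  Silastitis: 0.09 × 0.73 × 0.78 × 0.75 × 0.32 = 0.012299
  Casion fever: 0.24 × 0.66 × 0.22 × 0.43 × 0.86 = 0.012887
Marginal likelihood of the evidence = 0.030611.
P(Mirikitis | evidence) = 0.0045904 / 0.030611 ≈ 0.150.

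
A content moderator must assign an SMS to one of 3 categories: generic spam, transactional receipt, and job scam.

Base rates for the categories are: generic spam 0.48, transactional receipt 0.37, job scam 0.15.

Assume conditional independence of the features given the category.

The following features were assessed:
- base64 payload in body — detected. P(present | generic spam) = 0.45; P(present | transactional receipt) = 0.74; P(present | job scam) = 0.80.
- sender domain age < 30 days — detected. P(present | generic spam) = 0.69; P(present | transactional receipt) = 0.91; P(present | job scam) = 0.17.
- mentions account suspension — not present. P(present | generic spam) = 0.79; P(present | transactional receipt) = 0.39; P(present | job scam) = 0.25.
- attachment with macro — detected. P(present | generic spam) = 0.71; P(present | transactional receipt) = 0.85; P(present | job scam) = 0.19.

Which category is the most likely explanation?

Multiply each prior by the joint likelihood of the feature pattern (using 1 − P(present | H) for each absent feature):
  generic spam: 0.48 × 0.45 × 0.69 × (1 − 0.79) × 0.71 = 0.022222
  transactional receipt: 0.37 × 0.74 × 0.91 × (1 − 0.39) × 0.85 = 0.12919
  job scam: 0.15 × 0.80 × 0.17 × (1 − 0.25) × 0.19 = 0.002907
Normalizing constant Z = 0.022222 + 0.12919 + 0.002907 = 0.15432.
P(generic spam | evidence) ≈ 0.022222 / 0.15432 ≈ 0.144
P(transactional receipt | evidence) ≈ 0.12919 / 0.15432 ≈ 0.837
P(job scam | evidence) ≈ 0.002907 / 0.15432 ≈ 0.019
The largest is 0.837, so transactional receipt is most probable.

transactional receipt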